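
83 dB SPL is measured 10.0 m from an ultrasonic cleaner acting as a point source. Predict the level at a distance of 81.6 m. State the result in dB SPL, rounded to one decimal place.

Point-source attenuation: ΔL = 20·log₁₀(r₂/r₁) = 20·log₁₀(81.6/10.0) = 18.234 dB.
L₂ = 83 − 20·log₁₀(81.6/10.0) = 83 − 18.234 = 64.77 dB SPL.

64.8 dB SPL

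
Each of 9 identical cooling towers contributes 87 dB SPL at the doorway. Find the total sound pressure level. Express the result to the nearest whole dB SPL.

With 9 equal, uncorrelated contributions the intensity is 9× that of one unit, giving a rise of 10·log₁₀ 9.
L_total = 87 + 10·log₁₀(9) = 87 + 9.542 = 96.54 dB SPL.

97 dB SPL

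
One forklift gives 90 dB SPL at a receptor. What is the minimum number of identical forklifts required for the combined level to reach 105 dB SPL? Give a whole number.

32

Need L₁ + 10·log₁₀ N ≥ 105, i.e. log₁₀ N ≥ 1.50.
N ≥ 10^(15.0/10) = 31.623, so N = 32.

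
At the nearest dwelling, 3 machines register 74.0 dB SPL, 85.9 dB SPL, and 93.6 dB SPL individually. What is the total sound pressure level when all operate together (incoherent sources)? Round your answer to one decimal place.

For uncorrelated sources the intensities add, so convert each level to linear form, sum, and take 10·log₁₀ of the total.
Σ 10^(L/10) = 10^(74.0/10) + 10^(85.9/10) + 10^(93.6/10) = 2.705e+09.
L_total = 10·log₁₀(2.705e+09) = 94.32 dB SPL.

94.3 dB SPL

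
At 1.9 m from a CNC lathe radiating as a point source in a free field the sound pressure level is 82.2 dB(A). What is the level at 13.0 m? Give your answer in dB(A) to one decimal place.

65.5 dB(A)

Spherical spreading from a point source gives a 20·log₁₀(r₂/r₁) drop.
L₂ = 82.2 − 20·log₁₀(13.0/1.9) = 82.2 − 16.704 = 65.50 dB(A).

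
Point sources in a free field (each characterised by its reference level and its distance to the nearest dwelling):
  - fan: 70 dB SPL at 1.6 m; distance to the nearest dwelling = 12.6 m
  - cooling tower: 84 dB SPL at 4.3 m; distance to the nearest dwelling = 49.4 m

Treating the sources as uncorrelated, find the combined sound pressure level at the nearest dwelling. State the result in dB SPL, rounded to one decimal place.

63.1 dB SPL

Propagate each source to the receiver with L = L_ref − 20·log₁₀(r/r_ref), then add intensities.
fan: 70 − 20·log₁₀(12.6/1.6) = 70 − 17.93 = 52.07 dB SPL.
cooling tower: 84 − 20·log₁₀(49.4/4.3) = 84 − 21.21 = 62.79 dB SPL.
Σ 10^(L/10) = 2.064e+06 → L_total = 10·log₁₀(2.064e+06) = 63.15 dB SPL.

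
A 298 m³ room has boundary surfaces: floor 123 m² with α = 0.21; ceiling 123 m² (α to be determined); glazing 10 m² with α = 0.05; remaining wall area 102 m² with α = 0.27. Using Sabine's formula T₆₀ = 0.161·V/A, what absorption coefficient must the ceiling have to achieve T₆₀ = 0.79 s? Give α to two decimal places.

A = 0.161·V/T₆₀ = 0.161·298/0.79 = 60.73 m² sabins.
Absorption from the other surfaces = 123·0.21 + 10·0.05 + 102·0.27 = 53.87 m², so the ceiling must supply 6.86 m² over 123 m².
α = 6.86/123 = 0.056.

0.06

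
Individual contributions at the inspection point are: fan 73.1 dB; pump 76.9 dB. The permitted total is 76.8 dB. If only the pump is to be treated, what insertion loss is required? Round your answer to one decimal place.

2.5 dB

Everything except the pump sums to 10^(73.1/10) = 2.042e+07 in linear terms, 73.10 dB.
The limit corresponds to 10^(76.8/10) = 4.786e+07; subtracting the fixed part leaves 2.745e+07 for the pump, i.e. 74.38 dB.
Required insertion loss = 76.9 − 74.38 = 2.52 dB.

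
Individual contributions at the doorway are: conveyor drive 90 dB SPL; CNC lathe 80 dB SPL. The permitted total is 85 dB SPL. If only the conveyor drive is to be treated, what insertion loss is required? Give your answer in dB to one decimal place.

6.7 dB

Fixed contribution from the other source: Σ 10^(L/10) = 10^(80/10) = 1.000e+08 (80.00 dB SPL).
The limit corresponds to 10^(85/10) = 3.162e+08; subtracting the fixed part leaves 2.162e+08 for the conveyor drive, i.e. 83.35 dB SPL.
So the conveyor drive must be reduced from 90 to 83.35 dB SPL: IL = 6.65 dB.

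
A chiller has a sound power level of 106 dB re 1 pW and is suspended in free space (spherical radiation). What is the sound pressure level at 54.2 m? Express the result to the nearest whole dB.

L_p = L_w − 10·log₁₀(4π·r²) with r = 54.2 m.
4π·r² = 3.692e+04 m², 10·log₁₀ of that is 45.672 dB.
L_p = 106 − 45.672 = 60.33 dB.

60 dB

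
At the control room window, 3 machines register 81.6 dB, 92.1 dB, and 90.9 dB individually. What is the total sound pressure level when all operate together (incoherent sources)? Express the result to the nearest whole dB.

Incoherent sources combine by intensity addition: L_total = 10·log₁₀(Σ 10^(L_i/10)).
Σ 10^(L/10) = 10^(81.6/10) + 10^(92.1/10) + 10^(90.9/10) = 2.997e+09.
L_total = 10·log₁₀(2.997e+09) = 94.77 dB.

95 dB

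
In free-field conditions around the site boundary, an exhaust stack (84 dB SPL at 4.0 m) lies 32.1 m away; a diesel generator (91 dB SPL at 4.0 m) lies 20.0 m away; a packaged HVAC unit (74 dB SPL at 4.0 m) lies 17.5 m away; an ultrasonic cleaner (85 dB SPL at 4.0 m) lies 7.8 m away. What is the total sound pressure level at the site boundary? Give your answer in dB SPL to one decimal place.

Apply inverse-square spreading to bring every level to the receiver, then sum 10^(L/10).
exhaust stack: 84 − 20·log₁₀(32.1/4.0) = 84 − 18.09 = 65.91 dB SPL.
diesel generator: 91 − 20·log₁₀(20.0/4.0) = 91 − 13.98 = 77.02 dB SPL.
packaged HVAC unit: 74 − 20·log₁₀(17.5/4.0) = 74 − 12.82 = 61.18 dB SPL.
ultrasonic cleaner: 85 − 20·log₁₀(7.8/4.0) = 85 − 5.80 = 79.20 dB SPL.
Σ 10^(L/10) = 1.387e+08 → L_total = 10·log₁₀(1.387e+08) = 81.42 dB SPL.

81.4 dB SPL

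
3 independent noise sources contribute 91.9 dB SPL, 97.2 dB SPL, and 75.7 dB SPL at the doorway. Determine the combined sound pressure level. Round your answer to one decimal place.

98.3 dB SPL

Incoherent sources combine by intensity addition: L_total = 10·log₁₀(Σ 10^(L_i/10)).
Σ 10^(L/10) = 10^(91.9/10) + 10^(97.2/10) + 10^(75.7/10) = 6.834e+09.
L_total = 10·log₁₀(6.834e+09) = 98.35 dB SPL.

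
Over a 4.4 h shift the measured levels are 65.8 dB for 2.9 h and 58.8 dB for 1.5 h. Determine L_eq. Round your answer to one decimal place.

The energy average is taken in the linear domain: L_eq = 10·log₁₀[(Σ tᵢ·10^(Lᵢ/10))/T], T = 4.4 h.
Σ tᵢ·10^(Lᵢ/10) = 2.9·10^(65.8/10) + 1.5·10^(58.8/10) = 1.216e+07.
L_eq = 10·log₁₀(1.216e+07/4.4) = 64.42 dB.

64.4 dB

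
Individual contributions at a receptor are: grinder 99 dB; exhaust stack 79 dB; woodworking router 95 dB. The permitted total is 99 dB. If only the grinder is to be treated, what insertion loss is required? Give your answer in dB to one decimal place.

2.3 dB

Fixed contribution from the other sources: Σ 10^(L/10) = 10^(79/10) + 10^(95/10) = 3.242e+09 (95.11 dB).
The limit corresponds to 10^(99/10) = 7.943e+09; subtracting the fixed part leaves 4.702e+09 for the grinder, i.e. 96.72 dB.
So the grinder must be reduced from 99 to 96.72 dB: IL = 2.28 dB.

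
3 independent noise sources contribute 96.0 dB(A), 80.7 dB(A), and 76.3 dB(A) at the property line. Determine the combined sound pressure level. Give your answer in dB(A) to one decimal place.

96.2 dB(A)

Incoherent sources combine by intensity addition: L_total = 10·log₁₀(Σ 10^(L_i/10)).
Σ 10^(L/10) = 10^(96.0/10) + 10^(80.7/10) + 10^(76.3/10) = 4.141e+09.
L_total = 10·log₁₀(4.141e+09) = 96.17 dB(A).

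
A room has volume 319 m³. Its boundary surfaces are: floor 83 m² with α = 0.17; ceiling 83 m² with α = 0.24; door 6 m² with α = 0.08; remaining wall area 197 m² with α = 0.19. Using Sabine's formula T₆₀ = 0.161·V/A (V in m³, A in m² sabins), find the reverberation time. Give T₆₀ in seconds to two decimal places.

0.71 s

Summing Sᵢαᵢ: 83·0.17 + 83·0.24 + 6·0.08 + 197·0.19 = 71.94 m².
T₆₀ = 0.161 × 319 / 71.94 = 0.714 s.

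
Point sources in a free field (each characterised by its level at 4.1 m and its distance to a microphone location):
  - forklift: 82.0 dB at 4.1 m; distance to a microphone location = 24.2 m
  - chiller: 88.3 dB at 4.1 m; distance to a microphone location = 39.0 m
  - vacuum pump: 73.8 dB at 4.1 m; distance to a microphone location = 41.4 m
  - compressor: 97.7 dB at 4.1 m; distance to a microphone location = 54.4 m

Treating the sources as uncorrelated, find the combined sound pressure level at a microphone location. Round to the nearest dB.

77 dB

Propagate each source to the receiver with L = L_ref − 20·log₁₀(r/r_ref), then add intensities.
forklift: 82.0 − 20·log₁₀(24.2/4.1) = 82.0 − 15.42 = 66.58 dB.
chiller: 88.3 − 20·log₁₀(39.0/4.1) = 88.3 − 19.57 = 68.73 dB.
vacuum pump: 73.8 − 20·log₁₀(41.4/4.1) = 73.8 − 20.08 = 53.72 dB.
compressor: 97.7 − 20·log₁₀(54.4/4.1) = 97.7 − 22.46 = 75.24 dB.
Σ 10^(L/10) = 4.570e+07 → L_total = 10·log₁₀(4.570e+07) = 76.60 dB.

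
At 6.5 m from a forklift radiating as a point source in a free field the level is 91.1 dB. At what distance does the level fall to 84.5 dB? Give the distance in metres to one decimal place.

For a point source L₁ − L₂ = 20·log₁₀(r₂/r₁), so r₂ = r₁·10^((L₁−L₂)/20).
r₂ = 6.5·10^((91.1−84.5)/20) = 6.5·10^(6.6/20) = 13.90 m.

13.9 m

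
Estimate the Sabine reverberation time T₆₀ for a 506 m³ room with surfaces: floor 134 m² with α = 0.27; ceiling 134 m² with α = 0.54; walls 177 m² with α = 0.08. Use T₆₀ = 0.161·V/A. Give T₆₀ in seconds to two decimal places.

0.66 s

Total absorption A = 134·0.27 + 134·0.54 + 177·0.08 = 122.70 m² sabins.
T₆₀ = 0.161·V/A = 0.161·506/122.70 = 0.664 s.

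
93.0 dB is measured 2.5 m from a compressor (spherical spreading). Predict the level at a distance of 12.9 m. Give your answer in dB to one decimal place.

78.7 dB

For a point source, L₂ = L₁ − 20·log₁₀(r₂/r₁).
L₂ = 93.0 − 20·log₁₀(12.9/2.5) = 93.0 − 14.253 = 78.75 dB.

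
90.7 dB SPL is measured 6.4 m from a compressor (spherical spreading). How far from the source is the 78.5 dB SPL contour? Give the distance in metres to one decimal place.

26.1 m

Point-source spreading drops the level by 20·log₁₀(r₂/r₁); inverting, r₂/r₁ = 10^(ΔL/20).
r₂ = 6.4·10^((90.7−78.5)/20) = 6.4·10^(12.2/20) = 26.07 m.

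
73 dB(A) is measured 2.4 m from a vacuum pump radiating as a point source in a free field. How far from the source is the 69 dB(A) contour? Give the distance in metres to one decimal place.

3.8 m

The 4.0 dB drop corresponds to a distance ratio of 10^(4.0/20) for a point source.
r₂ = 2.4·10^((73−69)/20) = 2.4·10^(4.0/20) = 3.80 m.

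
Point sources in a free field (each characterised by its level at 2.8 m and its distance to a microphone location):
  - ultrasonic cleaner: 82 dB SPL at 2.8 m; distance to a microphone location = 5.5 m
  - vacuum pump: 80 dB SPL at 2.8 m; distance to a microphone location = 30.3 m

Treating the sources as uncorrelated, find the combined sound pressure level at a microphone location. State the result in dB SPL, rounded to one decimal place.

Propagate each source to the receiver with L = L_ref − 20·log₁₀(r/r_ref), then add intensities.
ultrasonic cleaner: 82 − 20·log₁₀(5.5/2.8) = 82 − 5.86 = 76.14 dB SPL.
vacuum pump: 80 − 20·log₁₀(30.3/2.8) = 80 − 20.69 = 59.31 dB SPL.
Σ 10^(L/10) = 4.193e+07 → L_total = 10·log₁₀(4.193e+07) = 76.23 dB SPL.

76.2 dB SPL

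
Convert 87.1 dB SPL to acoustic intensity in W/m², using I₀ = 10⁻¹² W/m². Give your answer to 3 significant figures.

I = I₀·10^(L/10) = 10⁻¹² × 10^(87.1/10) = 10^(-3.290).

0.000513 W/m²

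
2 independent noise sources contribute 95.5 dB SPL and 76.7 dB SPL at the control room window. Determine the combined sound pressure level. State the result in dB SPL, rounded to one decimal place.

95.6 dB SPL

For uncorrelated sources the intensities add, so convert each level to linear form, sum, and take 10·log₁₀ of the total.
Σ 10^(L/10) = 10^(95.5/10) + 10^(76.7/10) = 3.595e+09.
L_total = 10·log₁₀(3.595e+09) = 95.56 dB SPL.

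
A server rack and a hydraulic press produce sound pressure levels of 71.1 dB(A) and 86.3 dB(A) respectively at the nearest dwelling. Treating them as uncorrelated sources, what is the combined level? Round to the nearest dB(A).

Incoherent sources combine by intensity addition: L_total = 10·log₁₀(Σ 10^(L_i/10)).
Σ 10^(L/10) = 10^(71.1/10) + 10^(86.3/10) = 4.395e+08.
L_total = 10·log₁₀(4.395e+08) = 86.43 dB(A).

86 dB(A)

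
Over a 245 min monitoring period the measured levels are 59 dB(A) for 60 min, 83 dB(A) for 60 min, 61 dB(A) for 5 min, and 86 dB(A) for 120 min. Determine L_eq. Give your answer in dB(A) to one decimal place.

83.9 dB(A)

The energy average is taken in the linear domain: L_eq = 10·log₁₀[(Σ tᵢ·10^(Lᵢ/10))/T], T = 245 min.
Σ tᵢ·10^(Lᵢ/10) = 60·10^(59/10) + 60·10^(83/10) + 5·10^(61/10) + 120·10^(86/10) = 5.980e+10.
L_eq = 10·log₁₀(5.980e+10/245) = 83.88 dB(A).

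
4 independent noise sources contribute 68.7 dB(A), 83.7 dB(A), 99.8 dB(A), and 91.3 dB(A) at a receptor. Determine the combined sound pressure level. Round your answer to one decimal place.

Incoherent sources combine by intensity addition: L_total = 10·log₁₀(Σ 10^(L_i/10)).
Σ 10^(L/10) = 10^(68.7/10) + 10^(83.7/10) + 10^(99.8/10) + 10^(91.3/10) = 1.114e+10.
L_total = 10·log₁₀(1.114e+10) = 100.47 dB(A).

100.5 dB(A)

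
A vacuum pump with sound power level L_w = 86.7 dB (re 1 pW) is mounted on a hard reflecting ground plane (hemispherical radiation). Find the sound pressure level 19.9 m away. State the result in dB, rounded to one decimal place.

The power spreads over a hemisphere of area 2π·r², so L_p = L_w − 10·log₁₀(2π·r²).
2π·r² = 2488 m², 10·log₁₀ of that is 33.959 dB.
L_p = 86.7 − 33.959 = 52.74 dB.

52.7 dB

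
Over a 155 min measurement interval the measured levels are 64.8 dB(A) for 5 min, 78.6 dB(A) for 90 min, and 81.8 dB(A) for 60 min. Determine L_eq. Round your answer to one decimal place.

L_eq = 10·log₁₀[(1/T)·Σ tᵢ·10^(Lᵢ/10)] with T = 155 min.
Σ tᵢ·10^(Lᵢ/10) = 5·10^(64.8/10) + 90·10^(78.6/10) + 60·10^(81.8/10) = 1.562e+10.
L_eq = 10·log₁₀(1.562e+10/155) = 80.03 dB(A).

80.0 dB(A)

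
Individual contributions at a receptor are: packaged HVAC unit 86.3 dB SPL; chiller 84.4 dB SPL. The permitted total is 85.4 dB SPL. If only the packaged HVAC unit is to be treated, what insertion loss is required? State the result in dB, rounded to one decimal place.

The untreated sources together contribute 10^(84.4/10) = 2.754e+08, i.e. 84.40 dB SPL.
The limit corresponds to 10^(85.4/10) = 3.467e+08; subtracting the fixed part leaves 7.131e+07 for the packaged HVAC unit, i.e. 78.53 dB SPL.
So the packaged HVAC unit must be reduced from 86.3 to 78.53 dB SPL: IL = 7.77 dB.

7.8 dB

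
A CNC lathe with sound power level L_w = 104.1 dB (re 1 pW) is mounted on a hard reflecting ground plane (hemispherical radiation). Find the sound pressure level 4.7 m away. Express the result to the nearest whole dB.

83 dB

The power spreads over a hemisphere of area 2π·r², so L_p = L_w − 10·log₁₀(2π·r²).
2π·r² = 138.8 m², 10·log₁₀ of that is 21.424 dB.
L_p = 104.1 − 21.424 = 82.68 dB.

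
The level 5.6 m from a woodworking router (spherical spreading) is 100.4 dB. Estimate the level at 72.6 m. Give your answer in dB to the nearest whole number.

78 dB

Spherical spreading from a point source gives a 20·log₁₀(r₂/r₁) drop.
L₂ = 100.4 − 20·log₁₀(72.6/5.6) = 100.4 − 22.255 = 78.15 dB.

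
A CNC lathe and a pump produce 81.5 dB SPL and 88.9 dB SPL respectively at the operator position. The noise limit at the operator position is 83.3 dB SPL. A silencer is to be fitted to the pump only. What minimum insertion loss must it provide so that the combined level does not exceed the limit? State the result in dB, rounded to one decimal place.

10.3 dB

Everything except the pump sums to 10^(81.5/10) = 1.413e+08 in linear terms, 81.50 dB SPL.
To meet 83.3 dB SPL overall, the treated pump may contribute at most 10^(83.3/10) − 1.413e+08 = 7.254e+07, i.e. 78.61 dB SPL.
Required insertion loss = 88.9 − 78.61 = 10.29 dB.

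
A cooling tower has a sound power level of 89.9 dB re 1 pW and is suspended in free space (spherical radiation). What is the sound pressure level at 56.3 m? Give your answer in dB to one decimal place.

L_p = L_w − 10·log₁₀(4π·r²) with r = 56.3 m.
4π·r² = 3.983e+04 m², 10·log₁₀ of that is 46.002 dB.
L_p = 89.9 − 46.002 = 43.90 dB.

43.9 dB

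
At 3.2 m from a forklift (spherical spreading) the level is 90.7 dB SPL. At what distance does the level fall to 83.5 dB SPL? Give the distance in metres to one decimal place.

Point-source spreading drops the level by 20·log₁₀(r₂/r₁); inverting, r₂/r₁ = 10^(ΔL/20).
r₂ = 3.2·10^((90.7−83.5)/20) = 3.2·10^(7.2/20) = 7.33 m.

7.3 m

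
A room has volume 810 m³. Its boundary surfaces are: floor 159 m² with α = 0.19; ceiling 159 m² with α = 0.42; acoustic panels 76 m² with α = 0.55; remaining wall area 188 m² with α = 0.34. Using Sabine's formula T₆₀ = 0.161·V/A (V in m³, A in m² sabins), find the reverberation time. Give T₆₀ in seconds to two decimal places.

A = Σ Sᵢαᵢ = 159·0.19 + 159·0.42 + 76·0.55 + 188·0.34 = 202.71 m².
T₆₀ = 0.161·V/A = 0.161·810/202.71 = 0.643 s.

0.64 s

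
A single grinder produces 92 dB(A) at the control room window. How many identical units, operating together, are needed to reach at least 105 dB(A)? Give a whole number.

20

Need L₁ + 10·log₁₀ N ≥ 105, i.e. log₁₀ N ≥ 1.30.
N ≥ 10^(13.0/10) = 19.953, so N = 20.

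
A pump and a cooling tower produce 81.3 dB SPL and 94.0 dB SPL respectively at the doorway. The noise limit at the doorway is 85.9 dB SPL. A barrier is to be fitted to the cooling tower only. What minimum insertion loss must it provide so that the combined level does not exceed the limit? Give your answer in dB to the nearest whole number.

10 dB

The untreated sources together contribute 10^(81.3/10) = 1.349e+08, i.e. 81.30 dB SPL.
To meet 85.9 dB SPL overall, the treated cooling tower may contribute at most 10^(85.9/10) − 1.349e+08 = 2.541e+08, i.e. 84.05 dB SPL.
So the cooling tower must be reduced from 94.0 to 84.05 dB SPL: IL = 9.95 dB.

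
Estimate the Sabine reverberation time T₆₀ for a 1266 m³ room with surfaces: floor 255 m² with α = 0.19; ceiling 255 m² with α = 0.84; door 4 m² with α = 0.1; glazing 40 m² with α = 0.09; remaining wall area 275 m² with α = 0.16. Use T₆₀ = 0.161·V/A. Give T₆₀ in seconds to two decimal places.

0.66 s

Total absorption A = 255·0.19 + 255·0.84 + 4·0.1 + 40·0.09 + 275·0.16 = 310.65 m² sabins.
T₆₀ = 0.161 × 1266 / 310.65 = 0.656 s.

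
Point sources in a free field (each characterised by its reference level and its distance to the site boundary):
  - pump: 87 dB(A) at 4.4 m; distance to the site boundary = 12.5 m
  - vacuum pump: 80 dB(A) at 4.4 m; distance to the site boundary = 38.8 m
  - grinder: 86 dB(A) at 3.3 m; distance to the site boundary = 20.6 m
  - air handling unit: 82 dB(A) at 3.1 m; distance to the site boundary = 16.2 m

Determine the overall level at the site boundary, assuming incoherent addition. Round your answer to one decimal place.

79.0 dB(A)

Propagate each source to the receiver with L = L_ref − 20·log₁₀(r/r_ref), then add intensities.
pump: 87 − 20·log₁₀(12.5/4.4) = 87 − 9.07 = 77.93 dB(A).
vacuum pump: 80 − 20·log₁₀(38.8/4.4) = 80 − 18.91 = 61.09 dB(A).
grinder: 86 − 20·log₁₀(20.6/3.3) = 86 − 15.91 = 70.09 dB(A).
air handling unit: 82 − 20·log₁₀(16.2/3.1) = 82 − 14.36 = 67.64 dB(A).
Σ 10^(L/10) = 7.940e+07 → L_total = 10·log₁₀(7.940e+07) = 79.00 dB(A).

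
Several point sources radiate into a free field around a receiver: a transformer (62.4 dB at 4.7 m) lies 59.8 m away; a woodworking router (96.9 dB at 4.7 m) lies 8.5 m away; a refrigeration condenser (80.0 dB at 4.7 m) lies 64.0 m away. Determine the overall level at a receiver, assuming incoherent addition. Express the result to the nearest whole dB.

First find each source's level at the receiver (point-source: −20·log₁₀(r/r_ref)), then combine on an intensity basis.
transformer: 62.4 − 20·log₁₀(59.8/4.7) = 62.4 − 22.09 = 40.31 dB.
woodworking router: 96.9 − 20·log₁₀(8.5/4.7) = 96.9 − 5.15 = 91.75 dB.
refrigeration condenser: 80.0 − 20·log₁₀(64.0/4.7) = 80.0 − 22.68 = 57.32 dB.
Σ 10^(L/10) = 1.498e+09 → L_total = 10·log₁₀(1.498e+09) = 91.76 dB.

92 dB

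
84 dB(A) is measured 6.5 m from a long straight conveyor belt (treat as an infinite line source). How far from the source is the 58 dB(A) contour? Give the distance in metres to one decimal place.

2587.7 m

The 26.0 dB drop corresponds to a distance ratio of 10^(26.0/10) for a line source.
r₂ = 6.5·10^((84−58)/10) = 6.5·10^(26.0/10) = 2587.70 m.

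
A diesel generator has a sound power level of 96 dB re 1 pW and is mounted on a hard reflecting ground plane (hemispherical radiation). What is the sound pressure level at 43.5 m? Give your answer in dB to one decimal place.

55.2 dB

The power spreads over a hemisphere of area 2π·r², so L_p = L_w − 10·log₁₀(2π·r²).
2π·r² = 1.189e+04 m², 10·log₁₀ of that is 40.752 dB.
L_p = 96 − 40.752 = 55.25 dB.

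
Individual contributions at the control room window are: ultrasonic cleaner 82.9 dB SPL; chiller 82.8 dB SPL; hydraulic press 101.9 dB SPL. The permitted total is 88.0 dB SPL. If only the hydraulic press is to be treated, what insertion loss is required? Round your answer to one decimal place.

18.0 dB

Everything except the hydraulic press sums to 10^(82.9/10) + 10^(82.8/10) = 3.855e+08 in linear terms, 85.86 dB SPL.
The limit corresponds to 10^(88.0/10) = 6.310e+08; subtracting the fixed part leaves 2.454e+08 for the hydraulic press, i.e. 83.90 dB SPL.
So the hydraulic press must be reduced from 101.9 to 83.90 dB SPL: IL = 18.00 dB.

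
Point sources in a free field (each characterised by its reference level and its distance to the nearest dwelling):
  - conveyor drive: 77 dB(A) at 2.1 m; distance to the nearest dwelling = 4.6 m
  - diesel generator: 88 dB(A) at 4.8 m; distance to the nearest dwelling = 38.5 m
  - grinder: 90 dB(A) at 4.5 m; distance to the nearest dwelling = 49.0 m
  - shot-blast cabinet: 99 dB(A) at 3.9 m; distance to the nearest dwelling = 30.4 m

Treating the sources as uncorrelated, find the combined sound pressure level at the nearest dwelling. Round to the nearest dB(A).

Apply inverse-square spreading to bring every level to the receiver, then sum 10^(L/10).
conveyor drive: 77 − 20·log₁₀(4.6/2.1) = 77 − 6.81 = 70.19 dB(A).
diesel generator: 88 − 20·log₁₀(38.5/4.8) = 88 − 18.08 = 69.92 dB(A).
grinder: 90 − 20·log₁₀(49.0/4.5) = 90 − 20.74 = 69.26 dB(A).
shot-blast cabinet: 99 − 20·log₁₀(30.4/3.9) = 99 − 17.84 = 81.16 dB(A).
Σ 10^(L/10) = 1.594e+08 → L_total = 10·log₁₀(1.594e+08) = 82.03 dB(A).

82 dB(A)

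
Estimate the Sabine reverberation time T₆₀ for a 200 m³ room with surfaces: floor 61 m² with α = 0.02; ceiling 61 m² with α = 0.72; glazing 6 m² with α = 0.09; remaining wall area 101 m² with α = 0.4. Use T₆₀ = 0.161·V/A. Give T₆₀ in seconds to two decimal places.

A = Σ Sᵢαᵢ = 61·0.02 + 61·0.72 + 6·0.09 + 101·0.4 = 86.08 m².
T₆₀ = 0.161·V/A = 0.161·200/86.08 = 0.374 s.

0.37 s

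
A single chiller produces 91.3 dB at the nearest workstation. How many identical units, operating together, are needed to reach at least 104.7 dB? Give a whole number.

22

The shortfall is 104.7 − 91.3 = 13.4 dB, and N units add 10·log₁₀ N, so need 10·log₁₀ N ≥ 13.4.
N ≥ 10^(13.4/10) = 21.878, so N = 22.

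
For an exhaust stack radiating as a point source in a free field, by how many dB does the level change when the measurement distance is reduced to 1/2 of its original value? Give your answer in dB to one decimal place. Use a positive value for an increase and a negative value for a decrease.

Point-source spreading: ΔL = −20·log₁₀(r₂/r₁).
ΔL = −20·log₁₀(0.5) = +6.02 dB.

+6.0 dB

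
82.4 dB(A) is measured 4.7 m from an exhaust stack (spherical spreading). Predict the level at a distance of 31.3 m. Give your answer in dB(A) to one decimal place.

For a point source, L₂ = L₁ − 20·log₁₀(r₂/r₁).
L₂ = 82.4 − 20·log₁₀(31.3/4.7) = 82.4 − 16.469 = 65.93 dB(A).

65.9 dB(A)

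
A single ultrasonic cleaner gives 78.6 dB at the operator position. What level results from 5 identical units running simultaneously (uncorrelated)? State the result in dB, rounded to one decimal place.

85.6 dB

L_total = L₁ + 10·log₁₀ N for N identical incoherent sources.
L_total = 78.6 + 10·log₁₀(5) = 78.6 + 6.990 = 85.59 dB.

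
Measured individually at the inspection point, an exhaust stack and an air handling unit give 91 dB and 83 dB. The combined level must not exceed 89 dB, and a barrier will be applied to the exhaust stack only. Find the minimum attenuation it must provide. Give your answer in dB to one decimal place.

Fixed contribution from the other source: Σ 10^(L/10) = 10^(83/10) = 1.995e+08 (83.00 dB).
The limit corresponds to 10^(89/10) = 7.943e+08; subtracting the fixed part leaves 5.948e+08 for the exhaust stack, i.e. 87.74 dB.
Required insertion loss = 91 − 87.74 = 3.26 dB.

3.3 dB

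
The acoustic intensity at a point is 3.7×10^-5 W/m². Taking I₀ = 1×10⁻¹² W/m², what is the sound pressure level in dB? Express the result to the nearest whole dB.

I/I₀ = 3.7×10^-5/10⁻¹² = 3.7×10^7, and L = 10·log₁₀(I/I₀).
L = 10·(0.5682 + 7) = 75.68 dB.

76 dB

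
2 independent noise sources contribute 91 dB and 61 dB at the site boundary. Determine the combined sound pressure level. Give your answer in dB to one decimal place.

For uncorrelated sources the intensities add, so convert each level to linear form, sum, and take 10·log₁₀ of the total.
Σ 10^(L/10) = 10^(91/10) + 10^(61/10) = 1.260e+09.
L_total = 10·log₁₀(1.260e+09) = 91.00 dB.

91.0 dB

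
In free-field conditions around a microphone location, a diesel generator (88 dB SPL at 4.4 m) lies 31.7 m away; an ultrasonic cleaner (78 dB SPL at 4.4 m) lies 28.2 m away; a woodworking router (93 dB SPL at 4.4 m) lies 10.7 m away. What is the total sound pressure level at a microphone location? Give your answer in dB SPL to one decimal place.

85.5 dB SPL

Propagate each source to the receiver with L = L_ref − 20·log₁₀(r/r_ref), then add intensities.
diesel generator: 88 − 20·log₁₀(31.7/4.4) = 88 − 17.15 = 70.85 dB SPL.
ultrasonic cleaner: 78 − 20·log₁₀(28.2/4.4) = 78 − 16.14 = 61.86 dB SPL.
woodworking router: 93 − 20·log₁₀(10.7/4.4) = 93 − 7.72 = 85.28 dB SPL.
Σ 10^(L/10) = 3.511e+08 → L_total = 10·log₁₀(3.511e+08) = 85.45 dB SPL.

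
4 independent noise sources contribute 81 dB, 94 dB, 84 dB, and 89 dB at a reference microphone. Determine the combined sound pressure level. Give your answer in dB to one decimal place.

For uncorrelated sources the intensities add, so convert each level to linear form, sum, and take 10·log₁₀ of the total.
Σ 10^(L/10) = 10^(81/10) + 10^(94/10) + 10^(84/10) + 10^(89/10) = 3.683e+09.
L_total = 10·log₁₀(3.683e+09) = 95.66 dB.

95.7 dB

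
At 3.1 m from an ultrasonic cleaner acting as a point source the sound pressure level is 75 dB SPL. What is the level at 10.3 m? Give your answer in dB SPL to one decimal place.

64.6 dB SPL

Point-source attenuation: ΔL = 20·log₁₀(r₂/r₁) = 20·log₁₀(10.3/3.1) = 10.430 dB.
L₂ = 75 − 20·log₁₀(10.3/3.1) = 75 − 10.430 = 64.57 dB SPL.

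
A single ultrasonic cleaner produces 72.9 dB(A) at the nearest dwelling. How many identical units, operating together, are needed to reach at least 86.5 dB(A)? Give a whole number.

Need L₁ + 10·log₁₀ N ≥ 86.5, i.e. log₁₀ N ≥ 1.36.
N ≥ 10^(13.6/10) = 22.909, so N = 23.

23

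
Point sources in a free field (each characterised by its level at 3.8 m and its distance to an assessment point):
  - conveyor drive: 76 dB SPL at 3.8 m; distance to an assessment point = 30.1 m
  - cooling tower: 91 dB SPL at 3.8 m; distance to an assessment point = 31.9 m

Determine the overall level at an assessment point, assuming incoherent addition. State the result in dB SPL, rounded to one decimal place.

72.7 dB SPL

Apply inverse-square spreading to bring every level to the receiver, then sum 10^(L/10).
conveyor drive: 76 − 20·log₁₀(30.1/3.8) = 76 − 17.98 = 58.02 dB SPL.
cooling tower: 91 − 20·log₁₀(31.9/3.8) = 91 − 18.48 = 72.52 dB SPL.
Σ 10^(L/10) = 1.850e+07 → L_total = 10·log₁₀(1.850e+07) = 72.67 dB SPL.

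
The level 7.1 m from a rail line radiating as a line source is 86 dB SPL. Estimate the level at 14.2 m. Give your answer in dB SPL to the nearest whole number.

83 dB SPL

For a line source, L₂ = L₁ − 10·log₁₀(r₂/r₁).
L₂ = 86 − 10·log₁₀(14.2/7.1) = 86 − 3.010 = 82.99 dB SPL.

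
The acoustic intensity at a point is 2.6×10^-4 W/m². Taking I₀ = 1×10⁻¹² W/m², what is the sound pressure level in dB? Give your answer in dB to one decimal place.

I/I₀ = 2.6×10^-4/10⁻¹² = 2.6×10^8, and L = 10·log₁₀(I/I₀).
L = 10·(0.4150 + 8) = 84.15 dB.

84.1 dB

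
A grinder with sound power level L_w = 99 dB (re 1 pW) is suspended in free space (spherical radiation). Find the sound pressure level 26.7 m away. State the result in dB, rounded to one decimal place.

59.5 dB

L_p = L_w − 10·log₁₀(4π·r²) with r = 26.7 m.
4π·r² = 8958 m², 10·log₁₀ of that is 39.522 dB.
L_p = 99 − 39.522 = 59.48 dB.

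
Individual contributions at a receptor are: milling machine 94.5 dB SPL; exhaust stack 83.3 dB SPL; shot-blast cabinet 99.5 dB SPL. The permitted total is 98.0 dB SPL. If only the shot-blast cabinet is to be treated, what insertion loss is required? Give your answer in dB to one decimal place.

The untreated sources together contribute 10^(94.5/10) + 10^(83.3/10) = 3.032e+09, i.e. 94.82 dB SPL.
To meet 98.0 dB SPL overall, the treated shot-blast cabinet may contribute at most 10^(98.0/10) − 3.032e+09 = 3.277e+09, i.e. 95.16 dB SPL.
Required insertion loss = 99.5 − 95.16 = 4.34 dB.

4.3 dB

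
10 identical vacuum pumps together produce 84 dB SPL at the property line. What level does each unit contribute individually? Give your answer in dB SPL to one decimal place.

Dividing the total intensity by 10 lowers the level by 10·log₁₀ 10 = 10.000 dB: L₁ = 84 − 10.000.

74.0 dB SPL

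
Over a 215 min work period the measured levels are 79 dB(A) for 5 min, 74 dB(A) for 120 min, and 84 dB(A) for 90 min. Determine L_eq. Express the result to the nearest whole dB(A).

L_eq = 10·log₁₀[(1/T)·Σ tᵢ·10^(Lᵢ/10)] with T = 215 min.
Σ tᵢ·10^(Lᵢ/10) = 5·10^(79/10) + 120·10^(74/10) + 90·10^(84/10) = 2.602e+10.
L_eq = 10·log₁₀(2.602e+10/215) = 80.83 dB(A).

81 dB(A)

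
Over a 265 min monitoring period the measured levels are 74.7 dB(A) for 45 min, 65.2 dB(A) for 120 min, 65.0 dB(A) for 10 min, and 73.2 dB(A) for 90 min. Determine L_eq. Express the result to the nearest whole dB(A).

71 dB(A)

Weight each interval's intensity by its duration and average over T = 265 min:
Σ tᵢ·10^(Lᵢ/10) = 45·10^(74.7/10) + 120·10^(65.2/10) + 10·10^(65.0/10) + 90·10^(73.2/10) = 3.637e+09.
L_eq = 10·log₁₀(3.637e+09/265) = 71.38 dB(A).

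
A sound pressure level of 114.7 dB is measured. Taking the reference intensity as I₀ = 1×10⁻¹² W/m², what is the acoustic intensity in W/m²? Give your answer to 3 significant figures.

0.295 W/m²

I/I₀ = 10^(114.7/10) = 2.951e+11, so I = 2.951e+11 × 10⁻¹² W/m².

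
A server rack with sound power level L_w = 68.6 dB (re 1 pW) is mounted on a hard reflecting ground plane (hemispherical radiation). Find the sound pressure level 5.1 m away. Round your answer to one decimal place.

Free-field hemispherical radiation: L_p = L_w − 10·log₁₀(2π·r²), r = 5.1 m.
2π·r² = 163.4 m², 10·log₁₀ of that is 22.133 dB.
L_p = 68.6 − 22.133 = 46.47 dB.

46.5 dB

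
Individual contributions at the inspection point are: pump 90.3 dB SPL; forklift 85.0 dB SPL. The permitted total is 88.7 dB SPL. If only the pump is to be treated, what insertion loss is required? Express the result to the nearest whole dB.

Fixed contribution from the other source: Σ 10^(L/10) = 10^(85.0/10) = 3.162e+08 (85.00 dB SPL).
To meet 88.7 dB SPL overall, the treated pump may contribute at most 10^(88.7/10) − 3.162e+08 = 4.251e+08, i.e. 86.28 dB SPL.
Required insertion loss = 90.3 − 86.28 = 4.02 dB.

4 dB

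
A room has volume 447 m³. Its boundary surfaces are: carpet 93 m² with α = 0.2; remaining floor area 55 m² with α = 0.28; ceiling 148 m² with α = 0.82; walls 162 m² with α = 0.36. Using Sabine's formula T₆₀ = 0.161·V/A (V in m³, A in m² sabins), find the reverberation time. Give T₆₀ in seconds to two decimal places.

A = Σ Sᵢαᵢ = 93·0.2 + 55·0.28 + 148·0.82 + 162·0.36 = 213.68 m².
T₆₀ = 0.161·V/A = 0.161·447/213.68 = 0.337 s.

0.34 s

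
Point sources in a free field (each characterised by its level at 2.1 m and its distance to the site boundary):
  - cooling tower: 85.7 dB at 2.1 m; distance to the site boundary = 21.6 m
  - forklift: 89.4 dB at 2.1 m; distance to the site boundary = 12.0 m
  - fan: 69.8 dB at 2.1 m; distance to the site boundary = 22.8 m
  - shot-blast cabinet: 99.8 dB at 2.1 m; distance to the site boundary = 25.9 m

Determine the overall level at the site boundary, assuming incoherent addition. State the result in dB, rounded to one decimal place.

79.7 dB

Propagate each source to the receiver with L = L_ref − 20·log₁₀(r/r_ref), then add intensities.
cooling tower: 85.7 − 20·log₁₀(21.6/2.1) = 85.7 − 20.24 = 65.46 dB.
forklift: 89.4 − 20·log₁₀(12.0/2.1) = 89.4 − 15.14 = 74.26 dB.
fan: 69.8 − 20·log₁₀(22.8/2.1) = 69.8 − 20.71 = 49.09 dB.
shot-blast cabinet: 99.8 − 20·log₁₀(25.9/2.1) = 99.8 − 21.82 = 77.98 dB.
Σ 10^(L/10) = 9.305e+07 → L_total = 10·log₁₀(9.305e+07) = 79.69 dB.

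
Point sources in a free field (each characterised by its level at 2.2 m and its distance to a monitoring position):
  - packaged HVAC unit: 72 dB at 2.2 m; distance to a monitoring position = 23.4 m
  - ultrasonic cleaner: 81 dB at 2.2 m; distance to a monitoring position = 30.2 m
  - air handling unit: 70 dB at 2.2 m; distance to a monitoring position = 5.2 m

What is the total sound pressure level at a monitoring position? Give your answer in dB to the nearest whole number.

First find each source's level at the receiver (point-source: −20·log₁₀(r/r_ref)), then combine on an intensity basis.
packaged HVAC unit: 72 − 20·log₁₀(23.4/2.2) = 72 − 20.54 = 51.46 dB.
ultrasonic cleaner: 81 − 20·log₁₀(30.2/2.2) = 81 − 22.75 = 58.25 dB.
air handling unit: 70 − 20·log₁₀(5.2/2.2) = 70 − 7.47 = 62.53 dB.
Σ 10^(L/10) = 2.598e+06 → L_total = 10·log₁₀(2.598e+06) = 64.15 dB.

64 dB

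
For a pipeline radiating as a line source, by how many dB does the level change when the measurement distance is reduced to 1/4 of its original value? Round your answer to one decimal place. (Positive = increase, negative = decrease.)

With cylindrical spreading the level changes by −10·log₁₀(r₂/r₁).
ΔL = −10·log₁₀(0.25) = +6.02 dB.

+6.0 dB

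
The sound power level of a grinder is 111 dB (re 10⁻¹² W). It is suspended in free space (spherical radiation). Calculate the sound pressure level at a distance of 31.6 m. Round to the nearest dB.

Free-field spherical radiation: L_p = L_w − 10·log₁₀(4π·r²), r = 31.6 m.
4π·r² = 1.255e+04 m², 10·log₁₀ of that is 40.986 dB.
L_p = 111 − 40.986 = 70.01 dB.

70 dB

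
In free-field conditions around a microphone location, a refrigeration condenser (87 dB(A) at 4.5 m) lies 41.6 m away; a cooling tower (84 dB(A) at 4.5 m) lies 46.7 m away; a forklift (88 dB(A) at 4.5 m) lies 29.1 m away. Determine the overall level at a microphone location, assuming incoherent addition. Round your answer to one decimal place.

73.7 dB(A)

First find each source's level at the receiver (point-source: −20·log₁₀(r/r_ref)), then combine on an intensity basis.
refrigeration condenser: 87 − 20·log₁₀(41.6/4.5) = 87 − 19.32 = 67.68 dB(A).
cooling tower: 84 − 20·log₁₀(46.7/4.5) = 84 − 20.32 = 63.68 dB(A).
forklift: 88 − 20·log₁₀(29.1/4.5) = 88 − 16.21 = 71.79 dB(A).
Σ 10^(L/10) = 2.329e+07 → L_total = 10·log₁₀(2.329e+07) = 73.67 dB(A).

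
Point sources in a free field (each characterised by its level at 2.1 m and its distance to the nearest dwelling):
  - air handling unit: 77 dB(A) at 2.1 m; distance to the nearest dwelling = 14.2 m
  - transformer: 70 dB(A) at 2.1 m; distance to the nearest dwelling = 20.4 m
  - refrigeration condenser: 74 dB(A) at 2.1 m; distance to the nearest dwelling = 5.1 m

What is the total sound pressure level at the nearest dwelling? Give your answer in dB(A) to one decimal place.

First find each source's level at the receiver (point-source: −20·log₁₀(r/r_ref)), then combine on an intensity basis.
air handling unit: 77 − 20·log₁₀(14.2/2.1) = 77 − 16.60 = 60.40 dB(A).
transformer: 70 − 20·log₁₀(20.4/2.1) = 70 − 19.75 = 50.25 dB(A).
refrigeration condenser: 74 − 20·log₁₀(5.1/2.1) = 74 − 7.71 = 66.29 dB(A).
Σ 10^(L/10) = 5.461e+06 → L_total = 10·log₁₀(5.461e+06) = 67.37 dB(A).

67.4 dB(A)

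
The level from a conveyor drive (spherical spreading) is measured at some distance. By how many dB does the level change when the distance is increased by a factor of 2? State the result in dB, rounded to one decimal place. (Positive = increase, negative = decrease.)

-6.0 dB

Point-source spreading: ΔL = −20·log₁₀(r₂/r₁).
ΔL = −20·log₁₀(2) = -6.02 dB.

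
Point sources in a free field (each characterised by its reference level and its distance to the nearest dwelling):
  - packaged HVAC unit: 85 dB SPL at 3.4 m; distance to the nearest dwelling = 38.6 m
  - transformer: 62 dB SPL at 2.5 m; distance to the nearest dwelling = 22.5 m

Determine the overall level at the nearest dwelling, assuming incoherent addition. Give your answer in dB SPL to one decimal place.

Apply inverse-square spreading to bring every level to the receiver, then sum 10^(L/10).
packaged HVAC unit: 85 − 20·log₁₀(38.6/3.4) = 85 − 21.10 = 63.90 dB SPL.
transformer: 62 − 20·log₁₀(22.5/2.5) = 62 − 19.08 = 42.92 dB SPL.
Σ 10^(L/10) = 2.473e+06 → L_total = 10·log₁₀(2.473e+06) = 63.93 dB SPL.

63.9 dB SPL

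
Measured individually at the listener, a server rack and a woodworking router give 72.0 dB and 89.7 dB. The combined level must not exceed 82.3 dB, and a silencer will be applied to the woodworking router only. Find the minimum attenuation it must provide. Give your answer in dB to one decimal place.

The untreated sources together contribute 10^(72.0/10) = 1.585e+07, i.e. 72.00 dB.
To meet 82.3 dB overall, the treated woodworking router may contribute at most 10^(82.3/10) − 1.585e+07 = 1.540e+08, i.e. 81.87 dB.
So the woodworking router must be reduced from 89.7 to 81.87 dB: IL = 7.83 dB.

7.8 dB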